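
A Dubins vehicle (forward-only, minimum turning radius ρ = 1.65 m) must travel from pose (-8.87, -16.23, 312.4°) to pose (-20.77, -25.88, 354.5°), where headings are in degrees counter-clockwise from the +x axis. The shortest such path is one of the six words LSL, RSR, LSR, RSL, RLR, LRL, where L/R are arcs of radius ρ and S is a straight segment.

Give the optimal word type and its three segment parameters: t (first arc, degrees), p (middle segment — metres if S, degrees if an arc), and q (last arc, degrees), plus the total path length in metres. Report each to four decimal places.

RSL: t = 114.3735°, p = 12.1406 m, q = 156.4735°, L = 19.9404 m

Let ψ = atan2(Δy, Δx) = atan2(-9.65, -11.90) = -140.9606° be the start→goal bearing.
Normalize: d = |goal − start| / ρ = 15.320982/1.65 = 9.285444, α = (θ_start − ψ) mod 360° = 93.3606° = 1.629449 rad, β = (θ_goal − ψ) mod 360° = 135.4606° = 2.364233 rad.
Common terms: sin α = 0.998280, cos α = -0.058619, sin β = 0.701400, cos β = -0.712768, cos(α−β) = 0.741976, d² = 86.219467. Work in radians in the unit-radius frame; every candidate has L = ρ·(t + p + q).
LSL: p² = 2 + d² − 2cos(α−β) + 2d(sin α − sin β) = 92.248848; p = √p² = 9.604626; φ = atan2(cos β − cos α, d + sin α − sin β) = -0.068160 rad; t = (φ − α) mod 2π = 4.585576 rad, q = (β − φ) mod 2π = 2.432393 rad → L = 1.65·(4.585576 + 9.604626 + 2.432393) = 1.65·16.622595 = 27.427282 m
RSR: p² = 2 + d² − 2cos(α−β) + 2d(sin β − sin α) = 81.222184; p = √p² = 9.012335; φ = atan2(cos α − cos β, d − sin α + sin β) = 0.072648 rad; t = (α − φ) mod 2π = 1.556802 rad, q = (φ − β) mod 2π = 3.991600 rad → L = 1.65·(1.556802 + 9.012335 + 3.991600) = 1.65·14.560737 = 24.025216 m
LSR: p² = d² − 2 + 2cos(α−β) + 2d(sin α + sin β) = 117.267994; p = √p² = 10.829035; φ = atan2(−cos α − cos β, d + sin α + sin β) − atan2(−2, p) = 0.252737 rad; t = (φ − α) mod 2π = 4.906473 rad, q = (φ − β) mod 2π = 4.171689 rad → L = 1.65·(4.906473 + 10.829035 + 4.171689) = 1.65·19.907197 = 32.846875 m
RSL: p² = d² − 2 + 2cos(α−β) − 2d(sin α + sin β) = 54.138844; p = √p² = 7.357910; φ = atan2(cos α + cos β, d − sin α − sin β) − atan2(2, p) = -0.366744 rad; t = (α − φ) mod 2π = 1.996194 rad, q = (β − φ) mod 2π = 2.730977 rad → L = 1.65·(1.996194 + 7.357910 + 2.730977) = 1.65·12.085081 = 19.940384 m
RLR: c = (6 − d² + 2cos(α−β) + 2d(sin α − sin β))/8 = -9.152773, |c| > 1 → infeasible
LRL: c = (6 − d² + 2cos(α−β) − 2d(sin α − sin β))/8 = -10.531106, |c| > 1 → infeasible
Shortest: RSL with L = 19.940384 m ≈ 19.9404 m
Convert RSL to answer units (arcs ×180/π): t = 1.996194·180/π = 114.3735°, p = ρ·p = 1.65·7.357910 = 12.1406 m, q = 2.730977·180/π = 156.4735°, L = 19.9404 m.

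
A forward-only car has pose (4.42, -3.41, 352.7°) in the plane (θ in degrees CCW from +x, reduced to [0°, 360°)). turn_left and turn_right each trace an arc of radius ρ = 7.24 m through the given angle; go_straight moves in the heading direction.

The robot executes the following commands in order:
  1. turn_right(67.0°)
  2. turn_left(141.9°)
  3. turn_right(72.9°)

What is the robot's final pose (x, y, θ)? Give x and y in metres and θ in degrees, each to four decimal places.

(31.4960, -4.9819, 354.7000°)

set_pose: (x, y, θ) = (4.4200, -3.4100, 352.7000°), ρ = 7.24
turn_right(67.0°): centre at ρ to the right, rotate −67.0° → (10.4699, -8.6322, 285.7000°)
turn_left(141.9°): centre at ρ to the left, rotate +141.9° → (24.1335, -9.4320, 427.6000° ≡ 67.6000°)
turn_right(72.9°): centre at ρ to the right, rotate −72.9° → (31.4960, -4.9819, -5.3000° ≡ 354.7000°)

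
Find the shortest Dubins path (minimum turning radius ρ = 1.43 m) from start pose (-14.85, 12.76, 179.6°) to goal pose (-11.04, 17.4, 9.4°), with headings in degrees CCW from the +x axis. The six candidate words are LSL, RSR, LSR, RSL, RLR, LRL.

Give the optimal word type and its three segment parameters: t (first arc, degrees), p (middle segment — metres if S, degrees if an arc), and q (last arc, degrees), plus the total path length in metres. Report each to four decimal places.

RSR: t = 155.5600°, p = 4.4167 m, q = 14.6400°, L = 8.6646 m

Let ψ = atan2(Δy, Δx) = atan2(4.64, 3.81) = 50.6099° be the start→goal bearing.
Normalize: d = |goal − start| / ρ = 6.003807/1.43 = 4.198467, α = (θ_start − ψ) mod 360° = 128.9901° = 2.251302 rad, β = (θ_goal − ψ) mod 360° = 318.7901° = 5.563937 rad.
Common terms: sin α = 0.777254, cos α = -0.629186, sin β = -0.658819, cos β = 0.752301, cos(α−β) = -0.985408, d² = 17.627121. Work in radians in the unit-radius frame; every candidate has L = ρ·(t + p + q).
LSL: p² = 2 + d² − 2cos(α−β) + 2d(sin α − sin β) = 33.656550; p = √p² = 5.801427; φ = atan2(cos β − cos α, d + sin α − sin β) = 0.240439 rad; t = (φ − α) mod 2π = 4.272322 rad, q = (β − φ) mod 2π = 5.323498 rad → L = 1.43·(4.272322 + 5.801427 + 5.323498) = 1.43·15.397247 = 22.018063 m
RSR: p² = 2 + d² − 2cos(α−β) + 2d(sin β − sin α) = 9.539324; p = √p² = 3.088580; φ = atan2(cos α − cos β, d − sin α + sin β) = -0.463732 rad; t = (α − φ) mod 2π = 2.715034 rad, q = (φ − β) mod 2π = 0.255516 rad → L = 1.43·(2.715034 + 3.088580 + 0.255516) = 1.43·6.059130 = 8.664556 m
LSR: p² = d² − 2 + 2cos(α−β) + 2d(sin α + sin β) = 14.650799; p = √p² = 3.827636; φ = atan2(−cos α − cos β, d + sin α + sin β) − atan2(−2, p) = 0.452986 rad; t = (φ − α) mod 2π = 4.484869 rad, q = (φ − β) mod 2π = 1.172234 rad → L = 1.43·(4.484869 + 3.827636 + 1.172234) = 1.43·9.484739 = 13.563177 m
RSL: p² = d² − 2 + 2cos(α−β) − 2d(sin α + sin β) = 12.661812; p = √p² = 3.558344; φ = atan2(cos α + cos β, d − sin α − sin β) − atan2(2, p) = -0.481889 rad; t = (α − φ) mod 2π = 2.733191 rad, q = (β − φ) mod 2π = 6.045826 rad → L = 1.43·(2.733191 + 3.558344 + 6.045826) = 1.43·12.337361 = 17.642426 m
RLR: c = (6 − d² + 2cos(α−β) + 2d(sin α − sin β))/8 = -0.192415; p = 2π − arccos c = 4.518766 rad; φ = atan2(cos α − cos β, d − sin α + sin β) = -0.463732 rad; t = (α − φ + p/2) mod 2π = 4.974417 rad, q = (α − β − t + p) mod 2π = 2.514899 rad → L = 1.43·(4.974417 + 4.518766 + 2.514899) = 1.43·12.008082 = 17.171558 m
LRL: c = (6 − d² + 2cos(α−β) − 2d(sin α − sin β))/8 = -3.207069, |c| > 1 → infeasible
Shortest: RSR with L = 8.664556 m ≈ 8.6646 m
Convert RSR to answer units (arcs ×180/π): t = 2.715034·180/π = 155.5600°, p = ρ·p = 1.43·3.088580 = 4.4167 m, q = 0.255516·180/π = 14.6400°, L = 8.6646 m.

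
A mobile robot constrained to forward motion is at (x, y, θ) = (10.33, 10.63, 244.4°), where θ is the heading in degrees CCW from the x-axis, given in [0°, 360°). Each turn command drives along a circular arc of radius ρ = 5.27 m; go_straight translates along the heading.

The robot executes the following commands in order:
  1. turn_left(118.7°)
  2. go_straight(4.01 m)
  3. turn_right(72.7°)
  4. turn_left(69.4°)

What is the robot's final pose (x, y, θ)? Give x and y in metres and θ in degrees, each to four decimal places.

set_pose: (x, y, θ) = (10.3300, 10.6300, 244.4000°), ρ = 5.27
turn_left(118.7°): centre at ρ to the left, rotate +118.7° → (15.3677, 3.0906, 363.1000° ≡ 3.1000°)
go_straight(4.01): x += 4.01·cos θ, y += 4.01·sin θ → (19.3718, 3.3075, 3.1000°)
turn_right(72.7°): centre at ρ to the right, rotate −72.7° → (24.5963, -0.1178, -69.6000° ≡ 290.4000°)
turn_left(69.4°): centre at ρ to the left, rotate +69.4° → (29.5173, -3.5508, 359.8000°)

(29.5173, -3.5508, 359.8000°)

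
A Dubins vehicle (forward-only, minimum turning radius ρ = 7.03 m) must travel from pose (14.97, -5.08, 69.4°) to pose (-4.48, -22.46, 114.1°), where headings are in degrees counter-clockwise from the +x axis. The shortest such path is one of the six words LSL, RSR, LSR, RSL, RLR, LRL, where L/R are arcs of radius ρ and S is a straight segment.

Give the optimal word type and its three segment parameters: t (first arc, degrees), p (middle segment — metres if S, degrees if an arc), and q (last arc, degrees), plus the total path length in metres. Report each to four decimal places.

RSR: t = 217.8640°, p = 23.0119 m, q = 97.4360°, L = 61.6981 m

Let ψ = atan2(Δy, Δx) = atan2(-17.38, -19.45) = -138.2169° be the start→goal bearing.
Normalize: d = |goal − start| / ρ = 26.083844/7.03 = 3.710362, α = (θ_start − ψ) mod 360° = 207.6169° = 3.623598 rad, β = (θ_goal − ψ) mod 360° = 252.3169° = 4.403760 rad.
Common terms: sin α = -0.463557, cos α = -0.886067, sin β = -0.952751, cos β = -0.303752, cos(α−β) = 0.710799, d² = 13.766785. Work in radians in the unit-radius frame; every candidate has L = ρ·(t + p + q).
LSL: p² = 2 + d² − 2cos(α−β) + 2d(sin α − sin β) = 17.975359; p = √p² = 4.239736; φ = atan2(cos β − cos α, d + sin α − sin β) = 0.137782 rad; t = (φ − α) mod 2π = 2.797370 rad, q = (β − φ) mod 2π = 4.265978 rad → L = 7.03·(2.797370 + 4.239736 + 4.265978) = 7.03·11.303083 = 79.460675 m
RSR: p² = 2 + d² − 2cos(α−β) + 2d(sin β − sin α) = 10.715013; p = √p² = 3.273379; φ = atan2(cos α − cos β, d − sin α + sin β) = -0.178846 rad; t = (α − φ) mod 2π = 3.802444 rad, q = (φ − β) mod 2π = 1.700579 rad → L = 7.03·(3.802444 + 3.273379 + 1.700579) = 7.03·8.776403 = 61.698110 m
LSR: p² = d² − 2 + 2cos(α−β) + 2d(sin α + sin β) = 2.678353; p = √p² = 1.636567; φ = atan2(−cos α − cos β, d + sin α + sin β) − atan2(−2, p) = 1.363465 rad; t = (φ − α) mod 2π = 4.023052 rad, q = (φ − β) mod 2π = 3.242890 rad → L = 7.03·(4.023052 + 1.636567 + 3.242890) = 7.03·8.902509 = 62.584639 m
RSL: p² = d² − 2 + 2cos(α−β) − 2d(sin α + sin β) = 23.698415; p = √p² = 4.868102; φ = atan2(cos α + cos β, d − sin α − sin β) − atan2(2, p) = -0.617861 rad; t = (α − φ) mod 2π = 4.241459 rad, q = (β − φ) mod 2π = 5.021622 rad → L = 7.03·(4.241459 + 4.868102 + 5.021622) = 7.03·14.131183 = 99.342214 m
RLR: c = (6 − d² + 2cos(α−β) + 2d(sin α − sin β))/8 = -0.339377; p = 2π − arccos c = 4.366135 rad; φ = atan2(cos α − cos β, d − sin α + sin β) = -0.178846 rad; t = (α − φ + p/2) mod 2π = 5.985511 rad, q = (α − β − t + p) mod 2π = 3.883647 rad → L = 7.03·(5.985511 + 4.366135 + 3.883647) = 7.03·14.235293 = 100.074109 m
LRL: c = (6 − d² + 2cos(α−β) − 2d(sin α − sin β))/8 = -1.246920, |c| > 1 → infeasible
Shortest: RSR with L = 61.698110 m ≈ 61.6981 m
Convert RSR to answer units (arcs ×180/π): t = 3.802444·180/π = 217.8640°, p = ρ·p = 7.03·3.273379 = 23.0119 m, q = 1.700579·180/π = 97.4360°, L = 61.6981 m.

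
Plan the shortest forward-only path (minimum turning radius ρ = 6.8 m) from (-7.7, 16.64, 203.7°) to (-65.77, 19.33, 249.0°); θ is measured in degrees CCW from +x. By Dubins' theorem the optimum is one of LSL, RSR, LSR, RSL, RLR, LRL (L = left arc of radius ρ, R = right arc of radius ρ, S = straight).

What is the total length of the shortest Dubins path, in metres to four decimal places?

60.5890 m

Let ψ = atan2(Δy, Δx) = atan2(2.69, -58.07) = 177.3478° be the start→goal bearing.
Normalize: d = |goal − start| / ρ = 58.132272/6.8 = 8.548863, α = (θ_start − ψ) mod 360° = 26.3522° = 0.459933 rad, β = (θ_goal − ψ) mod 360° = 71.6522° = 1.250567 rad.
Common terms: sin α = 0.443888, cos α = 0.896082, sin β = 0.949163, cos β = 0.314784, cos(α−β) = 0.703395, d² = 73.083067. Work in radians in the unit-radius frame; every candidate has L = ρ·(t + p + q).
LSL: p² = 2 + d² − 2cos(α−β) + 2d(sin α − sin β) = 65.037223; p = √p² = 8.064566; φ = atan2(cos β − cos α, d + sin α − sin β) = -0.072143 rad; t = (φ − α) mod 2π = 5.751109 rad, q = (β − φ) mod 2π = 1.322711 rad → L = 6.8·(5.751109 + 8.064566 + 1.322711) = 6.8·15.138385 = 102.941020 m
RSR: p² = 2 + d² − 2cos(α−β) + 2d(sin β − sin α) = 82.315332; p = √p² = 9.072780; φ = atan2(cos α − cos β, d − sin α + sin β) = 0.064115 rad; t = (α − φ) mod 2π = 0.395819 rad, q = (φ − β) mod 2π = 5.096732 rad → L = 6.8·(0.395819 + 9.072780 + 5.096732) = 6.8·14.565331 = 99.044250 m
LSR: p² = d² − 2 + 2cos(α−β) + 2d(sin α + sin β) = 96.307875; p = √p² = 9.813658; φ = atan2(−cos α − cos β, d + sin α + sin β) − atan2(−2, p) = 0.079847 rad; t = (φ − α) mod 2π = 5.903099 rad, q = (φ − β) mod 2π = 5.112465 rad → L = 6.8·(5.903099 + 9.813658 + 5.112465) = 6.8·20.829222 = 141.638710 m
RSL: p² = d² − 2 + 2cos(α−β) − 2d(sin α + sin β) = 48.671837; p = √p² = 6.976520; φ = atan2(cos α + cos β, d − sin α − sin β) − atan2(2, p) = -0.111562 rad; t = (α − φ) mod 2π = 0.571495 rad, q = (β − φ) mod 2π = 1.362129 rad → L = 6.8·(0.571495 + 6.976520 + 1.362129) = 6.8·8.910145 = 60.588987 m
RLR: c = (6 − d² + 2cos(α−β) + 2d(sin α − sin β))/8 = -9.289416, |c| > 1 → infeasible
LRL: c = (6 − d² + 2cos(α−β) − 2d(sin α − sin β))/8 = -7.129653, |c| > 1 → infeasible
Shortest: RSL with L = 60.588987 m ≈ 60.5890 m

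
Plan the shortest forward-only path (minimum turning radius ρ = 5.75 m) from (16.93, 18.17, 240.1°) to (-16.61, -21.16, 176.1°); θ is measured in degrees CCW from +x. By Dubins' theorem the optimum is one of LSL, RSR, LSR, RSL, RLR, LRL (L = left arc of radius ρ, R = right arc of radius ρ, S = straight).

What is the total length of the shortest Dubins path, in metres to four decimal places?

52.4937 m

Let ψ = atan2(Δy, Δx) = atan2(-39.33, -33.54) = -130.4570° be the start→goal bearing.
Normalize: d = |goal − start| / ρ = 51.689269/5.75 = 8.989438, α = (θ_start − ψ) mod 360° = 10.5570° = 0.184255 rad, β = (θ_goal − ψ) mod 360° = 306.5570° = 5.350429 rad.
Common terms: sin α = 0.183214, cos α = 0.983073, sin β = -0.803265, cos β = 0.595622, cos(α−β) = 0.438371, d² = 80.809996. Work in radians in the unit-radius frame; every candidate has L = ρ·(t + p + q).
LSL: p² = 2 + d² − 2cos(α−β) + 2d(sin α − sin β) = 99.669028; p = √p² = 9.983438; φ = atan2(cos β − cos α, d + sin α − sin β) = -0.038819 rad; t = (φ − α) mod 2π = 6.060111 rad, q = (β − φ) mod 2π = 5.389248 rad → L = 5.75·(6.060111 + 9.983438 + 5.389248) = 5.75·21.432798 = 123.238586 m
RSR: p² = 2 + d² − 2cos(α−β) + 2d(sin β − sin α) = 64.197480; p = √p² = 8.012333; φ = atan2(cos α − cos β, d − sin α + sin β) = 0.048376 rad; t = (α − φ) mod 2π = 0.135879 rad, q = (φ − β) mod 2π = 0.981132 rad → L = 5.75·(0.135879 + 8.012333 + 0.981132) = 5.75·9.129344 = 52.493726 m
LSR: p² = d² − 2 + 2cos(α−β) + 2d(sin α + sin β) = 68.538926; p = √p² = 8.278824; φ = atan2(−cos α − cos β, d + sin α + sin β) − atan2(−2, p) = 0.050602 rad; t = (φ − α) mod 2π = 6.149532 rad, q = (φ − β) mod 2π = 0.983358 rad → L = 5.75·(6.149532 + 8.278824 + 0.983358) = 5.75·15.411714 = 88.617356 m
RSL: p² = d² − 2 + 2cos(α−β) − 2d(sin α + sin β) = 90.834551; p = √p² = 9.530716; φ = atan2(cos α + cos β, d − sin α − sin β) − atan2(2, p) = -0.044016 rad; t = (α − φ) mod 2π = 0.228271 rad, q = (β − φ) mod 2π = 5.394445 rad → L = 5.75·(0.228271 + 9.530716 + 5.394445) = 5.75·15.153432 = 87.132234 m
RLR: c = (6 − d² + 2cos(α−β) + 2d(sin α − sin β))/8 = -7.024685, |c| > 1 → infeasible
LRL: c = (6 − d² + 2cos(α−β) − 2d(sin α − sin β))/8 = -11.458628, |c| > 1 → infeasible
Shortest: RSR with L = 52.493726 m ≈ 52.4937 m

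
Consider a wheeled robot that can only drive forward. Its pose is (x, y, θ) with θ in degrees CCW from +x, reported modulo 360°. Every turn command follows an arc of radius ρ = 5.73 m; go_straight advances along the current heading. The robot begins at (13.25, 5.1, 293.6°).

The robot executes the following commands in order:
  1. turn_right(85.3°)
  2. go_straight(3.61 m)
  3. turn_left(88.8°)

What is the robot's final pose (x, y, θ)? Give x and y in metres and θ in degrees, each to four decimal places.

set_pose: (x, y, θ) = (13.2500, 5.1000, 293.6000°), ρ = 5.73
turn_right(85.3°): centre at ρ to the right, rotate −85.3° → (10.7158, -2.2391, 208.3000°)
go_straight(3.61): x += 3.61·cos θ, y += 3.61·sin θ → (7.5372, -3.9506, 208.3000°)
turn_left(88.8°): centre at ρ to the left, rotate +88.8° → (5.1528, -11.6060, 297.1000°)

(5.1528, -11.6060, 297.1000°)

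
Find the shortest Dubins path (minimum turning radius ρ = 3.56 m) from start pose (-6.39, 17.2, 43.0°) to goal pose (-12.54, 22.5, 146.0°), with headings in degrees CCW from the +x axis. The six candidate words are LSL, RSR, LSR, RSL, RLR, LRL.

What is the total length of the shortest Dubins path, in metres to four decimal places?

22.6581 m

Let ψ = atan2(Δy, Δx) = atan2(5.30, -6.15) = 139.2456° be the start→goal bearing.
Normalize: d = |goal − start| / ρ = 8.118651/3.56 = 2.280520, α = (θ_start − ψ) mod 360° = 263.7544° = 4.603383 rad, β = (θ_goal − ψ) mod 360° = 6.7544° = 0.117886 rad.
Common terms: sin α = -0.994065, cos α = -0.108791, sin β = 0.117613, cos β = 0.993059, cos(α−β) = -0.224951, d² = 5.200772. Work in radians in the unit-radius frame; every candidate has L = ρ·(t + p + q).
LSL: p² = 2 + d² − 2cos(α−β) + 2d(sin α − sin β) = 2.580265; p = √p² = 1.606320; φ = atan2(cos β − cos α, d + sin α − sin β) = 0.755904 rad; t = (φ − α) mod 2π = 2.435707 rad, q = (β − φ) mod 2π = 5.645168 rad → L = 3.56·(2.435707 + 1.606320 + 5.645168) = 3.56·9.687195 = 34.486414 m
RSR: p² = 2 + d² − 2cos(α−β) + 2d(sin β − sin α) = 12.721082; p = √p² = 3.566663; φ = atan2(cos α − cos β, d − sin α + sin β) = -0.314068 rad; t = (α − φ) mod 2π = 4.917451 rad, q = (φ − β) mod 2π = 5.851231 rad → L = 3.56·(4.917451 + 3.566663 + 5.851231) = 3.56·14.335344 = 51.033825 m
LSR: p² = d² − 2 + 2cos(α−β) + 2d(sin α + sin β) = -1.246660 < 0 → infeasible
RSL: p² = d² − 2 + 2cos(α−β) − 2d(sin α + sin β) = 6.748399; p = √p² = 2.597768; φ = atan2(cos α + cos β, d − sin α − sin β) − atan2(2, p) = -0.383009 rad; t = (α − φ) mod 2π = 4.986391 rad, q = (β − φ) mod 2π = 0.500895 rad → L = 3.56·(4.986391 + 2.597768 + 0.500895) = 3.56·8.085055 = 28.782795 m
RLR: c = (6 − d² + 2cos(α−β) + 2d(sin α − sin β))/8 = -0.590135; p = 2π − arccos c = 4.081163 rad; φ = atan2(cos α − cos β, d − sin α + sin β) = -0.314068 rad; t = (α − φ + p/2) mod 2π = 0.674847 rad, q = (α − β − t + p) mod 2π = 1.608627 rad → L = 3.56·(0.674847 + 4.081163 + 1.608627) = 3.56·6.364636 = 22.658104 m
LRL: c = (6 − d² + 2cos(α−β) − 2d(sin α − sin β))/8 = 0.677467; p = 2π − arccos c = 5.456702 rad; φ = atan2(cos β − cos α, d + sin α − sin β) = 0.755904 rad; t = (φ − α + p/2) mod 2π = 5.164058 rad, q = (β − α − t + p) mod 2π = 2.090334 rad → L = 3.56·(5.164058 + 5.456702 + 2.090334) = 3.56·12.711094 = 45.251493 m
Shortest: RLR with L = 22.658104 m ≈ 22.6581 m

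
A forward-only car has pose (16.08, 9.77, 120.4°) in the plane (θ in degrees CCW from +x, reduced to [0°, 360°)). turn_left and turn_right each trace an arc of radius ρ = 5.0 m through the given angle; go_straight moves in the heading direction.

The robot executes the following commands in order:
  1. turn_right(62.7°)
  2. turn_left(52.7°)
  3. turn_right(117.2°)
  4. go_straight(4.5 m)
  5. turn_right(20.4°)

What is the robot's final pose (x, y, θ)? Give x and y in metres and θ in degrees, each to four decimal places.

set_pose: (x, y, θ) = (16.0800, 9.7700, 120.4000°), ρ = 5.0
turn_right(62.7°): centre at ρ to the right, rotate −62.7° → (16.1663, 14.9719, 57.7000°)
turn_left(52.7°): centre at ρ to the left, rotate +52.7° → (16.6264, 19.3866, 110.4000°)
turn_right(117.2°): centre at ρ to the right, rotate −117.2° → (21.9048, 26.0942, -6.8000° ≡ 353.2000°)
go_straight(4.5): x += 4.5·cos θ, y += 4.5·sin θ → (26.3731, 25.5614, 353.2000°)
turn_right(20.4°): centre at ρ to the right, rotate −20.4° → (28.0666, 25.0437, 332.8000°)

(28.0666, 25.0437, 332.8000°)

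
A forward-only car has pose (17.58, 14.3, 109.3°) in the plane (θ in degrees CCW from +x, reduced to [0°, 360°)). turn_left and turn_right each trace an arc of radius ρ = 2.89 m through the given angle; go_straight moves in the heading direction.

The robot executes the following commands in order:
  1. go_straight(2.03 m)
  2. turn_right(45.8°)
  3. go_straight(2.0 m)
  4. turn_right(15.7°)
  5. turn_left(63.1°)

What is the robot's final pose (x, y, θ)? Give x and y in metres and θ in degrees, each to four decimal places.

(18.9470, 23.8745, 110.9000°)

set_pose: (x, y, θ) = (17.5800, 14.3000, 109.3000°), ρ = 2.89
go_straight(2.03): x += 2.03·cos θ, y += 2.03·sin θ → (16.9091, 16.2159, 109.3000°)
turn_right(45.8°): centre at ρ to the right, rotate −45.8° → (17.0503, 18.4606, 63.5000°)
go_straight(2.0): x += 2.0·cos θ, y += 2.0·sin θ → (17.9427, 20.2505, 63.5000°)
turn_right(15.7°): centre at ρ to the right, rotate −15.7° → (18.3881, 20.9022, 47.8000°)
turn_left(63.1°): centre at ρ to the left, rotate +63.1° → (18.9470, 23.8745, 110.9000°)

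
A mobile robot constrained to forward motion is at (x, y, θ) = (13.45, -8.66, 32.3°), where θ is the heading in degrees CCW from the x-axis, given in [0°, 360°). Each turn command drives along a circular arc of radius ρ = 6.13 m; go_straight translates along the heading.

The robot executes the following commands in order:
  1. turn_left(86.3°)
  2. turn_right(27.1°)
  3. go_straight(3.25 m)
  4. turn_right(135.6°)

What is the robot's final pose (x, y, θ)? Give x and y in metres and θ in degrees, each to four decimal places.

set_pose: (x, y, θ) = (13.4500, -8.6600, 32.3000°), ρ = 6.13
turn_left(86.3°): centre at ρ to the left, rotate +86.3° → (15.5565, -0.5442, 118.6000°)
turn_right(27.1°): centre at ρ to the right, rotate −27.1° → (14.8106, 2.2298, 91.5000°)
go_straight(3.25): x += 3.25·cos θ, y += 3.25·sin θ → (14.7255, 5.4786, 91.5000°)
turn_right(135.6°): centre at ρ to the right, rotate −135.6° → (25.1194, 10.0412, -44.1000° ≡ 315.9000°)

(25.1194, 10.0412, 315.9000°)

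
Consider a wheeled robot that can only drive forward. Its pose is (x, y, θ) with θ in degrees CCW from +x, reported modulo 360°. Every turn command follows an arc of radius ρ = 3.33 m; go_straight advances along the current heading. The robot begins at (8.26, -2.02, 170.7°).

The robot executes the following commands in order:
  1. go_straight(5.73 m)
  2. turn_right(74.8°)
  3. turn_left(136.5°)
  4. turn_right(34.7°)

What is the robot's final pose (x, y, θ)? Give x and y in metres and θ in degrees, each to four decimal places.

(-7.7455, 2.3988, 197.7000°)

set_pose: (x, y, θ) = (8.2600, -2.0200, 170.7000°), ρ = 3.33
go_straight(5.73): x += 5.73·cos θ, y += 5.73·sin θ → (2.6053, -1.0940, 170.7000°)
turn_right(74.8°): centre at ρ to the right, rotate −74.8° → (-0.1689, 1.8499, 95.9000°)
turn_left(136.5°): centre at ρ to the left, rotate +136.5° → (-6.1196, 3.5394, 232.4000°)
turn_right(34.7°): centre at ρ to the right, rotate −34.7° → (-7.7455, 2.3988, 197.7000°)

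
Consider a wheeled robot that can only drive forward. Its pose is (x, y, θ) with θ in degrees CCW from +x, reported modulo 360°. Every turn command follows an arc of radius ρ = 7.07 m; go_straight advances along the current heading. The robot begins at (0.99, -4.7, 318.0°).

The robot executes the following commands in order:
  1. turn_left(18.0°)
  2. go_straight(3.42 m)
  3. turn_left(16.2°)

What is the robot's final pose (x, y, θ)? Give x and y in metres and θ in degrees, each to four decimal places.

(7.8856, -7.8416, 352.2000°)

set_pose: (x, y, θ) = (0.9900, -4.7000, 318.0000°), ρ = 7.07
turn_left(18.0°): centre at ρ to the left, rotate +18.0° → (2.8451, -5.9047, 336.0000°)
go_straight(3.42): x += 3.42·cos θ, y += 3.42·sin θ → (5.9695, -7.2958, 336.0000°)
turn_left(16.2°): centre at ρ to the left, rotate +16.2° → (7.8856, -7.8416, 352.2000°)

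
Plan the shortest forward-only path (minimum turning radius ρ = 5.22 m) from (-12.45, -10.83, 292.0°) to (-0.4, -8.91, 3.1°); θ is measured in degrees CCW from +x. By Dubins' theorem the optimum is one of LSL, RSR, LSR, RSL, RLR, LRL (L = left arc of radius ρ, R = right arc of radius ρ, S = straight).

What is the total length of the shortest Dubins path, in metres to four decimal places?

Let ψ = atan2(Δy, Δx) = atan2(1.92, 12.05) = 9.0532° be the start→goal bearing.
Normalize: d = |goal − start| / ρ = 12.202004/5.22 = 2.337549, α = (θ_start − ψ) mod 360° = 282.9468° = 4.938354 rad, β = (θ_goal − ψ) mod 360° = 354.0468° = 6.179283 rad.
Common terms: sin α = -0.974578, cos α = 0.224047, sin β = -0.103716, cos β = 0.994607, cos(α−β) = 0.323917, d² = 5.464134. Work in radians in the unit-radius frame; every candidate has L = ρ·(t + p + q).
LSL: p² = 2 + d² − 2cos(α−β) + 2d(sin α − sin β) = 2.744931; p = √p² = 1.656783; φ = atan2(cos β − cos α, d + sin α − sin β) = 0.483741 rad; t = (φ − α) mod 2π = 1.828573 rad, q = (β − φ) mod 2π = 5.695542 rad → L = 5.22·(1.828573 + 1.656783 + 5.695542) = 5.22·9.180898 = 47.924287 m
RSR: p² = 2 + d² − 2cos(α−β) + 2d(sin β − sin α) = 10.887666; p = √p² = 3.299646; φ = atan2(cos α − cos β, d − sin α + sin β) = -0.235705 rad; t = (α − φ) mod 2π = 5.174058 rad, q = (φ − β) mod 2π = 6.151383 rad → L = 5.22·(5.174058 + 3.299646 + 6.151383) = 5.22·14.625088 = 76.342959 m
LSR: p² = d² − 2 + 2cos(α−β) + 2d(sin α + sin β) = -0.929162 < 0 → infeasible
RSL: p² = d² − 2 + 2cos(α−β) − 2d(sin α + sin β) = 9.153099; p = √p² = 3.025409; φ = atan2(cos α + cos β, d − sin α − sin β) − atan2(2, p) = -0.241427 rad; t = (α − φ) mod 2π = 5.179781 rad, q = (β − φ) mod 2π = 0.137525 rad → L = 5.22·(5.179781 + 3.025409 + 0.137525) = 5.22·8.342715 = 43.548971 m
RLR: c = (6 − d² + 2cos(α−β) + 2d(sin α − sin β))/8 = -0.360958; p = 2π − arccos c = 4.343094 rad; φ = atan2(cos α − cos β, d − sin α + sin β) = -0.235705 rad; t = (α − φ + p/2) mod 2π = 1.062420 rad, q = (α − β − t + p) mod 2π = 2.039745 rad → L = 5.22·(1.062420 + 4.343094 + 2.039745) = 5.22·7.445258 = 38.864248 m
LRL: c = (6 − d² + 2cos(α−β) − 2d(sin α − sin β))/8 = 0.656884; p = 2π − arccos c = 5.429067 rad; φ = atan2(cos β − cos α, d + sin α − sin β) = 0.483741 rad; t = (φ − α + p/2) mod 2π = 4.543106 rad, q = (β − α − t + p) mod 2π = 2.126890 rad → L = 5.22·(4.543106 + 5.429067 + 2.126890) = 5.22·12.099063 = 63.157110 m
Shortest: RLR with L = 38.864248 m ≈ 38.8642 m

38.8642 m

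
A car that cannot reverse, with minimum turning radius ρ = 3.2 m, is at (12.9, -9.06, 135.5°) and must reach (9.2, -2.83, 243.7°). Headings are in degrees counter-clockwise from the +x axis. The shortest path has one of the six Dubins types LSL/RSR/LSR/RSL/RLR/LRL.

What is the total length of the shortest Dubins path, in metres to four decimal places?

22.1714 m

Let ψ = atan2(Δy, Δx) = atan2(6.23, -3.70) = 120.7061° be the start→goal bearing.
Normalize: d = |goal − start| / ρ = 7.245888/3.2 = 2.264340, α = (θ_start − ψ) mod 360° = 14.7939° = 0.258202 rad, β = (θ_goal − ψ) mod 360° = 122.9939° = 2.146649 rad.
Common terms: sin α = 0.255343, cos α = 0.966851, sin β = 0.838729, cos β = -0.544550, cos(α−β) = -0.312335, d² = 5.127236. Work in radians in the unit-radius frame; every candidate has L = ρ·(t + p + q).
LSL: p² = 2 + d² − 2cos(α−β) + 2d(sin α − sin β) = 5.109939; p = √p² = 2.260517; φ = atan2(cos β − cos α, d + sin α − sin β) = -0.732335 rad; t = (φ − α) mod 2π = 5.292648 rad, q = (β − φ) mod 2π = 2.878984 rad → L = 3.2·(5.292648 + 2.260517 + 2.878984) = 3.2·10.432149 = 33.382877 m
RSR: p² = 2 + d² − 2cos(α−β) + 2d(sin β − sin α) = 10.393873; p = √p² = 3.223953; φ = atan2(cos α − cos β, d − sin α + sin β) = 0.487936 rad; t = (α − φ) mod 2π = 6.053452 rad, q = (φ − β) mod 2π = 4.624472 rad → L = 3.2·(6.053452 + 3.223953 + 4.624472) = 3.2·13.901877 = 44.486008 m
LSR: p² = d² − 2 + 2cos(α−β) + 2d(sin α + sin β) = 7.457266; p = √p² = 2.730800; φ = atan2(−cos α − cos β, d + sin α + sin β) − atan2(−2, p) = 0.507045 rad; t = (φ − α) mod 2π = 0.248843 rad, q = (φ − β) mod 2π = 4.643582 rad → L = 3.2·(0.248843 + 2.730800 + 4.643582) = 3.2·7.623224 = 24.394317 m
RSL: p² = d² − 2 + 2cos(α−β) − 2d(sin α + sin β) = -2.452133 < 0 → infeasible
RLR: c = (6 − d² + 2cos(α−β) + 2d(sin α − sin β))/8 = -0.299234; p = 2π − arccos c = 4.408499 rad; φ = atan2(cos α − cos β, d − sin α + sin β) = 0.487936 rad; t = (α − φ + p/2) mod 2π = 1.974516 rad, q = (α − β − t + p) mod 2π = 0.545537 rad → L = 3.2·(1.974516 + 4.408499 + 0.545537) = 3.2·6.928552 = 22.171366 m
LRL: c = (6 − d² + 2cos(α−β) − 2d(sin α − sin β))/8 = 0.361258; p = 2π − arccos c = 5.082005 rad; φ = atan2(cos β − cos α, d + sin α − sin β) = -0.732335 rad; t = (φ − α + p/2) mod 2π = 1.550465 rad, q = (β − α − t + p) mod 2π = 5.419987 rad → L = 3.2·(1.550465 + 5.082005 + 5.419987) = 3.2·12.052457 = 38.567861 m
Shortest: RLR with L = 22.171366 m ≈ 22.1714 m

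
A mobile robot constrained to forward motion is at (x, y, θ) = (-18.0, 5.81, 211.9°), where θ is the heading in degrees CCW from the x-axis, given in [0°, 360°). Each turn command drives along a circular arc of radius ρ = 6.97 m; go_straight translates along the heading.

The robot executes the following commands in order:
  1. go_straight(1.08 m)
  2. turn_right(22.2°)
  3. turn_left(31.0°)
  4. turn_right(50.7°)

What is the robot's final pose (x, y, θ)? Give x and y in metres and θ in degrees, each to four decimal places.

(-30.5519, 1.1202, 170.0000°)

set_pose: (x, y, θ) = (-18.0000, 5.8100, 211.9000°), ρ = 6.97
go_straight(1.08): x += 1.08·cos θ, y += 1.08·sin θ → (-18.9169, 5.2393, 211.9000°)
turn_right(22.2°): centre at ρ to the right, rotate −22.2° → (-21.4257, 4.2863, 189.7000°)
turn_left(31.0°): centre at ρ to the left, rotate +31.0° → (-24.7965, 2.7001, 220.7000°)
turn_right(50.7°): centre at ρ to the right, rotate −50.7° → (-30.5519, 1.1202, 170.0000°)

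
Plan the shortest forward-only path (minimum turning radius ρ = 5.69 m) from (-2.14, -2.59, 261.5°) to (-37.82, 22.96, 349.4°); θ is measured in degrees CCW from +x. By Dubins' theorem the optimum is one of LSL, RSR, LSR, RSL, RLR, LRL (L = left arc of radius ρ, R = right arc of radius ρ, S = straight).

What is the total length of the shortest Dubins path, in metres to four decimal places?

Let ψ = atan2(Δy, Δx) = atan2(25.55, -35.68) = 144.3940° be the start→goal bearing.
Normalize: d = |goal − start| / ρ = 43.884677/5.69 = 7.712597, α = (θ_start − ψ) mod 360° = 117.1060° = 2.043885 rad, β = (θ_goal − ψ) mod 360° = 205.0060° = 3.578029 rad.
Common terms: sin α = 0.890165, cos α = -0.455638, sin β = -0.422713, cos β = -0.906264, cos(α−β) = 0.036644, d² = 59.484153. Work in radians in the unit-radius frame; every candidate has L = ρ·(t + p + q).
LSL: p² = 2 + d² − 2cos(α−β) + 2d(sin α − sin β) = 81.662265; p = √p² = 9.036718; φ = atan2(cos β − cos α, d + sin α − sin β) = -0.049887 rad; t = (φ − α) mod 2π = 4.189414 rad, q = (β − φ) mod 2π = 3.627916 rad → L = 5.69·(4.189414 + 9.036718 + 3.627916) = 5.69·16.854047 = 95.899529 m
RSR: p² = 2 + d² − 2cos(α−β) + 2d(sin β − sin α) = 41.159467; p = √p² = 6.415564; φ = atan2(cos α − cos β, d − sin α + sin β) = 0.070297 rad; t = (α − φ) mod 2π = 1.973587 rad, q = (φ − β) mod 2π = 2.775453 rad → L = 5.69·(1.973587 + 6.415564 + 2.775453) = 5.69·11.164605 = 63.526604 m
LSR: p² = d² − 2 + 2cos(α−β) + 2d(sin α + sin β) = 64.767987; p = √p² = 8.047856; φ = atan2(−cos α − cos β, d + sin α + sin β) − atan2(−2, p) = 0.408556 rad; t = (φ − α) mod 2π = 4.647857 rad, q = (φ − β) mod 2π = 3.113712 rad → L = 5.69·(4.647857 + 8.047856 + 3.113712) = 5.69·15.809425 = 89.955630 m
RSL: p² = d² − 2 + 2cos(α−β) − 2d(sin α + sin β) = 50.346895; p = √p² = 7.095555; φ = atan2(cos α + cos β, d − sin α − sin β) − atan2(2, p) = -0.460545 rad; t = (α − φ) mod 2π = 2.504430 rad, q = (β − φ) mod 2π = 4.038574 rad → L = 5.69·(2.504430 + 7.095555 + 4.038574) = 5.69·13.638559 = 77.603398 m
RLR: c = (6 − d² + 2cos(α−β) + 2d(sin α − sin β))/8 = -4.144933, |c| > 1 → infeasible
LRL: c = (6 − d² + 2cos(α−β) − 2d(sin α − sin β))/8 = -9.207783, |c| > 1 → infeasible
Shortest: RSR with L = 63.526604 m ≈ 63.5266 m

63.5266 m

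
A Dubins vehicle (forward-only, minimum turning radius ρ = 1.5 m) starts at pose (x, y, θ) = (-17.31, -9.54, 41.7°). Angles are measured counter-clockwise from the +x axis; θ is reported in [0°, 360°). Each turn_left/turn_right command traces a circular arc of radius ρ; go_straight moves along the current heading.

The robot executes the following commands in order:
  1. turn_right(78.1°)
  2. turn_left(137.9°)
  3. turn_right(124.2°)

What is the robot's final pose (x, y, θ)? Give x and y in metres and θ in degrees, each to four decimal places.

set_pose: (x, y, θ) = (-17.3100, -9.5400, 41.7000°), ρ = 1.5
turn_right(78.1°): centre at ρ to the right, rotate −78.1° → (-15.4220, -9.4526, -36.4000° ≡ 323.6000°)
turn_left(137.9°): centre at ρ to the left, rotate +137.9° → (-13.0620, -7.9462, 461.5000° ≡ 101.5000°)
turn_right(124.2°): centre at ρ to the right, rotate −124.2° → (-11.0133, -6.2634, -22.7000° ≡ 337.3000°)

(-11.0133, -6.2634, 337.3000°)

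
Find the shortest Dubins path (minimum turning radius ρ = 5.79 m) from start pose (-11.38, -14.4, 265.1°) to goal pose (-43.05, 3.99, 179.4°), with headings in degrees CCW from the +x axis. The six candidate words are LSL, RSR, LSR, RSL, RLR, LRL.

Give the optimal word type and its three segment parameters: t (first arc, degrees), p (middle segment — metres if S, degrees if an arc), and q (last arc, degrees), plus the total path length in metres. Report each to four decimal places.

RSL: t = 133.9435°, p = 26.2005 m, q = 48.2435°, L = 44.6114 m

Let ψ = atan2(Δy, Δx) = atan2(18.39, -31.67) = 149.8573° be the start→goal bearing.
Normalize: d = |goal − start| / ρ = 36.622138/5.79 = 6.325067, α = (θ_start − ψ) mod 360° = 115.2427° = 2.011364 rad, β = (θ_goal − ψ) mod 360° = 29.5427° = 0.515617 rad.
Common terms: sin α = 0.904510, cos α = -0.426453, sin β = 0.493072, cos β = 0.869989, cos(α−β) = 0.074979, d² = 40.006473. Work in radians in the unit-radius frame; every candidate has L = ρ·(t + p + q).
LSL: p² = 2 + d² − 2cos(α−β) + 2d(sin α − sin β) = 47.061256; p = √p² = 6.860121; φ = atan2(cos β − cos α, d + sin α − sin β) = 0.190126 rad; t = (φ − α) mod 2π = 4.461947 rad, q = (β − φ) mod 2π = 0.325492 rad → L = 5.79·(4.461947 + 6.860121 + 0.325492) = 5.79·11.647559 = 67.439365 m
RSR: p² = 2 + d² − 2cos(α−β) + 2d(sin β − sin α) = 36.651775; p = √p² = 6.054071; φ = atan2(cos α − cos β, d − sin α + sin β) = -0.215815 rad; t = (α − φ) mod 2π = 2.227180 rad, q = (φ − β) mod 2π = 5.551753 rad → L = 5.79·(2.227180 + 6.054071 + 5.551753) = 5.79·13.833003 = 80.093090 m
LSR: p² = d² − 2 + 2cos(α−β) + 2d(sin α + sin β) = 55.836024; p = √p² = 7.472351; φ = atan2(−cos α − cos β, d + sin α + sin β) − atan2(−2, p) = 0.204153 rad; t = (φ − α) mod 2π = 4.475974 rad, q = (φ − β) mod 2π = 5.971721 rad → L = 5.79·(4.475974 + 7.472351 + 5.971721) = 5.79·17.920046 = 103.757068 m
RSL: p² = d² − 2 + 2cos(α−β) − 2d(sin α + sin β) = 20.476837; p = √p² = 4.525134; φ = atan2(cos α + cos β, d − sin α − sin β) − atan2(2, p) = -0.326391 rad; t = (α − φ) mod 2π = 2.337755 rad, q = (β − φ) mod 2π = 0.842008 rad → L = 5.79·(2.337755 + 4.525134 + 0.842008) = 5.79·7.704897 = 44.611352 m
RLR: c = (6 − d² + 2cos(α−β) + 2d(sin α − sin β))/8 = -3.581472, |c| > 1 → infeasible
LRL: c = (6 − d² + 2cos(α−β) − 2d(sin α − sin β))/8 = -4.882657, |c| > 1 → infeasible
Shortest: RSL with L = 44.611352 m ≈ 44.6114 m
Convert RSL to answer units (arcs ×180/π): t = 2.337755·180/π = 133.9435°, p = ρ·p = 5.79·4.525134 = 26.2005 m, q = 0.842008·180/π = 48.2435°, L = 44.6114 m.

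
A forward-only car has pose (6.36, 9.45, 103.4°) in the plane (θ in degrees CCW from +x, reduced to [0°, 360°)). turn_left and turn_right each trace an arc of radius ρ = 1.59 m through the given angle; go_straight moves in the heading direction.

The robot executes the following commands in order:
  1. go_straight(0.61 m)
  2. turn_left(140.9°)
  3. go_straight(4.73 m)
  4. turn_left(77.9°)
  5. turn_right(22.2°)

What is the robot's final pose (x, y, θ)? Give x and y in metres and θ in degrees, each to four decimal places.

(2.0486, 3.6951, 300.0000°)

set_pose: (x, y, θ) = (6.3600, 9.4500, 103.4000°), ρ = 1.59
go_straight(0.61): x += 0.61·cos θ, y += 0.61·sin θ → (6.2186, 10.0434, 103.4000°)
turn_left(140.9°): centre at ρ to the left, rotate +140.9° → (3.2392, 10.3644, 244.3000°)
go_straight(4.73): x += 4.73·cos θ, y += 4.73·sin θ → (1.1880, 6.1023, 244.3000°)
turn_left(77.9°): centre at ρ to the left, rotate +77.9° → (1.6462, 4.1565, 322.2000°)
turn_right(22.2°): centre at ρ to the right, rotate −22.2° → (2.0486, 3.6951, 300.0000°)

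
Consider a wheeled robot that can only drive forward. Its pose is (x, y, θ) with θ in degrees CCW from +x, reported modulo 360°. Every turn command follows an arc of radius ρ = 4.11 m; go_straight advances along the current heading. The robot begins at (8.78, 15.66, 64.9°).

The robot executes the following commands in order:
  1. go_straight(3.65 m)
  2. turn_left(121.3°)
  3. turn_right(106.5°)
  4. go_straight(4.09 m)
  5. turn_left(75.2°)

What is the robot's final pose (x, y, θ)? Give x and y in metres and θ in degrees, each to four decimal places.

set_pose: (x, y, θ) = (8.7800, 15.6600, 64.9000°), ρ = 4.11
go_straight(3.65): x += 3.65·cos θ, y += 3.65·sin θ → (10.3283, 18.9653, 64.9000°)
turn_left(121.3°): centre at ρ to the left, rotate +121.3° → (6.1626, 24.7947, 186.2000°)
turn_right(106.5°): centre at ρ to the right, rotate −106.5° → (1.6749, 29.6156, 79.7000°)
go_straight(4.09): x += 4.09·cos θ, y += 4.09·sin θ → (2.4062, 33.6397, 79.7000°)
turn_left(75.2°): centre at ρ to the left, rotate +75.2° → (0.1059, 38.0964, 154.9000°)

(0.1059, 38.0964, 154.9000°)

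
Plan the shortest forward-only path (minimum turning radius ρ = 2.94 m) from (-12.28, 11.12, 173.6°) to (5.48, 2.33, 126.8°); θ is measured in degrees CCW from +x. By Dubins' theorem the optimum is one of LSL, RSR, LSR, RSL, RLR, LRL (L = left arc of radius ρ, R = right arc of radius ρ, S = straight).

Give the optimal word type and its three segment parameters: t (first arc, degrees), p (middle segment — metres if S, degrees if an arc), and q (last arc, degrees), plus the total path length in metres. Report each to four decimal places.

LSL: t = 160.5305°, p = 17.4858 m, q = 152.6695°, L = 33.5569 m

Let ψ = atan2(Δy, Δx) = atan2(-8.79, 17.76) = -26.3323° be the start→goal bearing.
Normalize: d = |goal − start| / ρ = 19.816198/2.94 = 6.740203, α = (θ_start − ψ) mod 360° = 199.9323° = 3.489477 rad, β = (θ_goal − ψ) mod 360° = 153.1323° = 2.672663 rad.
Common terms: sin α = -0.340910, cos α = -0.940096, sin β = 0.451932, cos β = -0.892052, cos(α−β) = 0.684547, d² = 45.430342. Work in radians in the unit-radius frame; every candidate has L = ρ·(t + p + q).
LSL: p² = 2 + d² − 2cos(α−β) + 2d(sin α − sin β) = 35.373422; p = √p² = 5.947556; φ = atan2(cos β − cos α, d + sin α − sin β) = 0.008078 rad; t = (φ − α) mod 2π = 2.801786 rad, q = (β − φ) mod 2π = 2.664585 rad → L = 2.94·(2.801786 + 5.947556 + 2.664585) = 2.94·11.413927 = 33.556946 m
RSR: p² = 2 + d² − 2cos(α−β) + 2d(sin β − sin α) = 56.749073; p = √p² = 7.533198; φ = atan2(cos α − cos β, d − sin α + sin β) = -0.006378 rad; t = (α − φ) mod 2π = 3.495855 rad, q = (φ − β) mod 2π = 3.604145 rad → L = 2.94·(3.495855 + 7.533198 + 3.604145) = 2.94·14.633197 = 43.021600 m
LSR: p² = d² − 2 + 2cos(α−β) + 2d(sin α + sin β) = 46.296062; p = √p² = 6.804121; φ = atan2(−cos α − cos β, d + sin α + sin β) − atan2(−2, p) = 0.547192 rad; t = (φ − α) mod 2π = 3.340901 rad, q = (φ − β) mod 2π = 4.157715 rad → L = 2.94·(3.340901 + 6.804121 + 4.157715) = 2.94·14.302736 = 42.050044 m
RSL: p² = d² − 2 + 2cos(α−β) − 2d(sin α + sin β) = 43.302810; p = √p² = 6.580487; φ = atan2(cos α + cos β, d − sin α − sin β) − atan2(2, p) = -0.564703 rad; t = (α − φ) mod 2π = 4.054180 rad, q = (β − φ) mod 2π = 3.237365 rad → L = 2.94·(4.054180 + 6.580487 + 3.237365) = 2.94·13.872032 = 40.783774 m
RLR: c = (6 − d² + 2cos(α−β) + 2d(sin α − sin β))/8 = -6.093634, |c| > 1 → infeasible
LRL: c = (6 − d² + 2cos(α−β) − 2d(sin α − sin β))/8 = -3.421678, |c| > 1 → infeasible
Shortest: LSL with L = 33.556946 m ≈ 33.5569 m
Convert LSL to answer units (arcs ×180/π): t = 2.801786·180/π = 160.5305°, p = ρ·p = 2.94·5.947556 = 17.4858 m, q = 2.664585·180/π = 152.6695°, L = 33.5569 m.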